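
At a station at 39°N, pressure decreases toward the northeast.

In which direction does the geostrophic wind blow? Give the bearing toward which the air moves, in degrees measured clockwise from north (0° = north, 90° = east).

The pressure-gradient force points toward the northeast (bearing 045°).
Geostrophic balance: in the Northern Hemisphere the Coriolis force deflects motion to the right, so the geostrophic wind blows 90° to the right of the pressure-gradient force (low pressure on the left).
Rotating 045° by 90° clockwise gives 135° — the wind blows toward the southeast.

135°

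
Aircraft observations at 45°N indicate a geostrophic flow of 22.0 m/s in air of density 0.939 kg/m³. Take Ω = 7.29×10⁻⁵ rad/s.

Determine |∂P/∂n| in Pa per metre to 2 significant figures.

2.1×10⁻³ Pa/m

Coriolis parameter at 45°N:
f = 2Ω sin φ = 2 × 7.29×10⁻⁵ × sin 45° = 1.03×10⁻⁴ s⁻¹
Geostrophic balance rearranged: |∂P/∂n| = f ρ V_g
|∂P/∂n| = 1.03×10⁻⁴ × 0.939 × 22.0 = 2.13×10⁻³ Pa/m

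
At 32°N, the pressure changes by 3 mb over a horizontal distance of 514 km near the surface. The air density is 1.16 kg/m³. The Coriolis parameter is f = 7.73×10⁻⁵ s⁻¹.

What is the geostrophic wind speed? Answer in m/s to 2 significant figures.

Pressure gradient: |∂P/∂n| = 300 Pa / 514000 m = 5.84×10⁻⁴ Pa/m
Geostrophic balance (pressure-gradient force = Coriolis force):
V_g = (1/(fρ)) |∂P/∂n| = 5.84×10⁻⁴ / (7.73×10⁻⁵ × 1.16) = 6.51 m/s

6.5 m/s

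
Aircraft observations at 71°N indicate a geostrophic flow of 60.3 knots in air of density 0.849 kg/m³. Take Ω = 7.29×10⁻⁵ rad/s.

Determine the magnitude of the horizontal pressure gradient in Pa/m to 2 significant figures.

Coriolis parameter at 71°N:
f = 2Ω sin φ = 2 × 7.29×10⁻⁵ × sin 71° = 1.38×10⁻⁴ s⁻¹
Wind speed in SI: 60.3 knots = 31.0 m/s
Geostrophic balance rearranged: |∂P/∂n| = f ρ V_g
|∂P/∂n| = 1.38×10⁻⁴ × 0.849 × 31.0 = 3.63×10⁻³ Pa/m

3.6×10⁻³ Pa/m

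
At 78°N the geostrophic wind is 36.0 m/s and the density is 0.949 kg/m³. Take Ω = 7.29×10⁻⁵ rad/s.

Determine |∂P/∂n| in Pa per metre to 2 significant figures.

Coriolis parameter at 78°N:
f = 2Ω sin φ = 2 × 7.29×10⁻⁵ × sin 78° = 1.43×10⁻⁴ s⁻¹
Geostrophic balance rearranged: |∂P/∂n| = f ρ V_g
|∂P/∂n| = 1.43×10⁻⁴ × 0.949 × 36.0 = 4.87×10⁻³ Pa/m

4.9×10⁻³ Pa/m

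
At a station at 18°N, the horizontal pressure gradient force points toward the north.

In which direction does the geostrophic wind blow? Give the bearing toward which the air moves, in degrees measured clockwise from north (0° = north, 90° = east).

090°

The pressure-gradient force points toward the north (bearing 000°).
Geostrophic balance: in the Northern Hemisphere the Coriolis force deflects motion to the right, so the geostrophic wind blows 90° to the right of the pressure-gradient force (low pressure on the left).
Rotating 000° by 90° clockwise gives 090° — the wind blows toward the east.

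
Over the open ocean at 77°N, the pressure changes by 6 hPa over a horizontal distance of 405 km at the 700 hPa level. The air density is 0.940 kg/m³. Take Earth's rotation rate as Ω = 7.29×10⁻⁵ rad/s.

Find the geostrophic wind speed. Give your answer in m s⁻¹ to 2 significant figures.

Coriolis parameter at 77°N:
f = 2Ω sin φ = 2 × 7.29×10⁻⁵ × sin 77° = 1.42×10⁻⁴ s⁻¹
Pressure gradient: |∂P/∂n| = 600 Pa / 405000 m = 1.48×10⁻³ Pa/m
Geostrophic balance (pressure-gradient force = Coriolis force):
V_g = (1/(fρ)) |∂P/∂n| = 1.48×10⁻³ / (1.42×10⁻⁴ × 0.940) = 11.1 m/s

11 m s⁻¹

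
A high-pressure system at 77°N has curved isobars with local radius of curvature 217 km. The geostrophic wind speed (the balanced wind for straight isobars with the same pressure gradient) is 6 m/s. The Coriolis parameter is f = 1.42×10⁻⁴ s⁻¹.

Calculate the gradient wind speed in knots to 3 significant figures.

15.9 knots

Around a high, pressure-gradient force acts outward with centrifugal, so Coriolis balances both:
fV = (1/ρ)|∂P/∂n| + V²/R  →  V² − fR·V + fR·V_g = 0
With fR = 1.42×10⁻⁴ × 217×10³ m = 30.8 m/s:
V = [fR − √((fR)² − 4 fR V_g)]/2 = [30.8 − √(30.8² − 4×30.8×6)]/2 = 8.16 m/s
Supergeostrophic (V > V_g = 6 m/s), as expected around a high.
Converting: 8.16 m/s × 1.944 = 15.9 knots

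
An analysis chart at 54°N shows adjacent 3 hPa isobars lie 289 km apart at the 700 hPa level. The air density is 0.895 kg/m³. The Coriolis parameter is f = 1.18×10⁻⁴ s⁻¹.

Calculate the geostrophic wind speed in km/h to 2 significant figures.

35 km/h

Pressure gradient: |∂P/∂n| = 300 Pa / 289000 m = 1.04×10⁻³ Pa/m
Geostrophic balance (pressure-gradient force = Coriolis force):
V_g = (1/(fρ)) |∂P/∂n| = 1.04×10⁻³ / (1.18×10⁻⁴ × 0.895) = 9.83 m/s
Converting: 9.83 m/s × 3.6 = 35 km/h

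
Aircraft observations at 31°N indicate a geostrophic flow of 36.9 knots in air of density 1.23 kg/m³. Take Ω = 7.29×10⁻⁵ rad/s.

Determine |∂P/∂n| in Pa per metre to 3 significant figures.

Coriolis parameter at 31°N:
f = 2Ω sin φ = 2 × 7.29×10⁻⁵ × sin 31° = 7.51×10⁻⁵ s⁻¹
Wind speed in SI: 36.9 knots = 19.0 m/s
Geostrophic balance rearranged: |∂P/∂n| = f ρ V_g
|∂P/∂n| = 7.51×10⁻⁵ × 1.23 × 19.0 = 1.75×10⁻³ Pa/m

1.75×10⁻³ Pa/m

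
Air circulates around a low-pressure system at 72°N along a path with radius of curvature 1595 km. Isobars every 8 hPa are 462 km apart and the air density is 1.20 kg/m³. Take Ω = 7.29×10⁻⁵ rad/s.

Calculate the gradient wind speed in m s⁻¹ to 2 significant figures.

Coriolis parameter at 72°N:
f = 2Ω sin φ = 2 × 7.29×10⁻⁵ × sin 72° = 1.39×10⁻⁴ s⁻¹
Pressure gradient: |∂P/∂n| = 800 Pa / 462000 m = 1.73×10⁻³ Pa/m
Geostrophic speed: V_g = |∂P/∂n|/(fρ) = 1.73×10⁻³/(1.39×10⁻⁴ × 1.20) = 10.4 m/s
Around a low, centrifugal force acts outward with Coriolis, so pressure-gradient force balances both:
(1/ρ)|∂P/∂n| = fV + V²/R  →  V² + fR·V − fR·V_g = 0
With fR = 1.39×10⁻⁴ × 1595×10³ m = 221 m/s:
V = [−fR + √((fR)² + 4 fR V_g)]/2 = [−221 + √(221² + 4×221×10.4)]/2 = 9.96 m/s
Subgeostrophic (V < V_g = 10.4 m/s), as expected around a low.

10.0 m s⁻¹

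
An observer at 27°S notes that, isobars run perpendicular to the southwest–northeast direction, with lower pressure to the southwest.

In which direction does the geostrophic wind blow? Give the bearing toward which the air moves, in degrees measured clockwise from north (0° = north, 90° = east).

The pressure-gradient force points toward the southwest (bearing 225°).
Geostrophic balance: in the Southern Hemisphere the Coriolis force deflects motion to the left, so the geostrophic wind blows 90° to the left of the pressure-gradient force (low pressure on the right).
Rotating 225° by 90° counterclockwise gives 135° — the wind blows toward the southeast.

135°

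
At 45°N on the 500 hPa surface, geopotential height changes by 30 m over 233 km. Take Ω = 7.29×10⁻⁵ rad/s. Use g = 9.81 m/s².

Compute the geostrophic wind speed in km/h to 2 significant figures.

44 km/h

Coriolis parameter at 45°N:
f = 2Ω sin φ = 2 × 7.29×10⁻⁵ × sin 45° = 1.03×10⁻⁴ s⁻¹
Height gradient: |∂Z/∂n| = 30 m / 233000 m = 1.29×10⁻⁴
On a pressure surface, geostrophic balance gives V_g = (g/f)|∂Z/∂n|:
V_g = 9.81 × 1.29×10⁻⁴ / 1.03×10⁻⁴ = 12.3 m/s
Converting: 12.3 m/s × 3.6 = 44 km/h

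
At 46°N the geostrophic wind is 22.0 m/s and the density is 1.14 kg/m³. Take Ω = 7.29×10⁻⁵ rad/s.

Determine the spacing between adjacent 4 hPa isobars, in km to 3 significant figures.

Coriolis parameter at 46°N:
f = 2Ω sin φ = 2 × 7.29×10⁻⁵ × sin 46° = 1.05×10⁻⁴ s⁻¹
Geostrophic balance rearranged: |∂P/∂n| = f ρ V_g
|∂P/∂n| = 1.05×10⁻⁴ × 1.14 × 22.0 = 2.63×10⁻³ Pa/m
Isobar spacing: Δn = ΔP/|∂P/∂n| = 400 Pa / 2.63×10⁻³ Pa/m = 152069 m ≈ 152 km

152 km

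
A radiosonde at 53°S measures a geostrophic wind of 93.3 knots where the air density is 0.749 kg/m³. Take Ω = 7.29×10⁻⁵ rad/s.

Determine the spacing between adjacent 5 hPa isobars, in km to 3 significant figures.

Coriolis parameter at 53°S:
f = 2Ω sin φ = 2 × 7.29×10⁻⁵ × sin 53° = 1.16×10⁻⁴ s⁻¹
Wind speed in SI: 93.3 knots = 48.0 m/s
Geostrophic balance rearranged: |∂P/∂n| = f ρ V_g
|∂P/∂n| = 1.16×10⁻⁴ × 0.749 × 48.0 = 4.19×10⁻³ Pa/m
Isobar spacing: Δn = ΔP/|∂P/∂n| = 500 Pa / 4.19×10⁻³ Pa/m = 119443 m ≈ 119 km

119 km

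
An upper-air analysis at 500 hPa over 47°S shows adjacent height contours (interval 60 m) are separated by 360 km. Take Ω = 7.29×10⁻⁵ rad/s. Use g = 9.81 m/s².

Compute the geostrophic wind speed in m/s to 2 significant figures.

Coriolis parameter at 47°S:
f = 2Ω sin φ = 2 × 7.29×10⁻⁵ × sin 47° = 1.07×10⁻⁴ s⁻¹
Height gradient: |∂Z/∂n| = 60 m / 360000 m = 1.67×10⁻⁴
On a pressure surface, geostrophic balance gives V_g = (g/f)|∂Z/∂n|:
V_g = 9.81 × 1.67×10⁻⁴ / 1.07×10⁻⁴ = 15.3 m/s

15 m/s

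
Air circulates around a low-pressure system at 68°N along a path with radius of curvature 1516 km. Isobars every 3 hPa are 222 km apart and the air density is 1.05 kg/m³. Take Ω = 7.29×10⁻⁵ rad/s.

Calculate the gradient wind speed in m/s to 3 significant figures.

9.12 m/s

Coriolis parameter at 68°N:
f = 2Ω sin φ = 2 × 7.29×10⁻⁵ × sin 68° = 1.35×10⁻⁴ s⁻¹
Pressure gradient: |∂P/∂n| = 300 Pa / 222000 m = 1.35×10⁻³ Pa/m
Geostrophic speed: V_g = |∂P/∂n|/(fρ) = 1.35×10⁻³/(1.35×10⁻⁴ × 1.05) = 9.52 m/s
Around a low, centrifugal force acts outward with Coriolis, so pressure-gradient force balances both:
(1/ρ)|∂P/∂n| = fV + V²/R  →  V² + fR·V − fR·V_g = 0
With fR = 1.35×10⁻⁴ × 1516×10³ m = 205 m/s:
V = [−fR + √((fR)² + 4 fR V_g)]/2 = [−205 + √(205² + 4×205×9.52)]/2 = 9.12 m/s
Subgeostrophic (V < V_g = 9.52 m/s), as expected around a low.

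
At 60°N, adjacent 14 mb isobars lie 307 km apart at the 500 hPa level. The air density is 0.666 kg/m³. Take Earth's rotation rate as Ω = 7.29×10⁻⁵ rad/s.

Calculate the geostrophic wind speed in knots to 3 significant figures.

Coriolis parameter at 60°N:
f = 2Ω sin φ = 2 × 7.29×10⁻⁵ × sin 60° = 1.26×10⁻⁴ s⁻¹
Pressure gradient: |∂P/∂n| = 1400 Pa / 307000 m = 4.56×10⁻³ Pa/m
Geostrophic balance (pressure-gradient force = Coriolis force):
V_g = (1/(fρ)) |∂P/∂n| = 4.56×10⁻³ / (1.26×10⁻⁴ × 0.666) = 54.2 m/s
Converting: 54.2 m/s × 1.944 = 105 knots

105 knots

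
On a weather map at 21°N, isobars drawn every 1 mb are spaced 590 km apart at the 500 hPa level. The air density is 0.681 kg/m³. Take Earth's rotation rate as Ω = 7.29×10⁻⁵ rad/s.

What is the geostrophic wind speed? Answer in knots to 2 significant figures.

Coriolis parameter at 21°N:
f = 2Ω sin φ = 2 × 7.29×10⁻⁵ × sin 21° = 5.23×10⁻⁵ s⁻¹
Pressure gradient: |∂P/∂n| = 100 Pa / 590000 m = 1.69×10⁻⁴ Pa/m
Geostrophic balance (pressure-gradient force = Coriolis force):
V_g = (1/(fρ)) |∂P/∂n| = 1.69×10⁻⁴ / (5.23×10⁻⁵ × 0.681) = 4.76 m/s
Converting: 4.76 m/s × 1.944 = 9.3 knots

9.3 knots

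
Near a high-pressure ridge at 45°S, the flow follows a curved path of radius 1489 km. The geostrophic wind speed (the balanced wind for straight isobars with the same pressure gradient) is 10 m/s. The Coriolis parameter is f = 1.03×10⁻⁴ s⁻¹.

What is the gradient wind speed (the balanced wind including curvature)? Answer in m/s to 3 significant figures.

Around a high, pressure-gradient force acts outward with centrifugal, so Coriolis balances both:
fV = (1/ρ)|∂P/∂n| + V²/R  →  V² − fR·V + fR·V_g = 0
With fR = 1.03×10⁻⁴ × 1489×10³ m = 153 m/s:
V = [fR − √((fR)² − 4 fR V_g)]/2 = [153 − √(153² − 4×153×10)]/2 = 10.8 m/s
Supergeostrophic (V > V_g = 10 m/s), as expected around a high.

10.8 m/s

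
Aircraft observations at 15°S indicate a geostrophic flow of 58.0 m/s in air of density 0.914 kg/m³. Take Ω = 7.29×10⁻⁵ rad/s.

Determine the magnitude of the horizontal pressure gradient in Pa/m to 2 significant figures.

2.0×10⁻³ Pa/m

Coriolis parameter at 15°S:
f = 2Ω sin φ = 2 × 7.29×10⁻⁵ × sin 15° = 3.77×10⁻⁵ s⁻¹
Geostrophic balance rearranged: |∂P/∂n| = f ρ V_g
|∂P/∂n| = 3.77×10⁻⁵ × 0.914 × 58.0 = 2.00×10⁻³ Pa/m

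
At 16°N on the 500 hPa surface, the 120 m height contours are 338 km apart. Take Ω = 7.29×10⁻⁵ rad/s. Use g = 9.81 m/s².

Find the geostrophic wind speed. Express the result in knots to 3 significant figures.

168 knots

Coriolis parameter at 16°N:
f = 2Ω sin φ = 2 × 7.29×10⁻⁵ × sin 16° = 4.02×10⁻⁵ s⁻¹
Height gradient: |∂Z/∂n| = 120 m / 338000 m = 3.55×10⁻⁴
On a pressure surface, geostrophic balance gives V_g = (g/f)|∂Z/∂n|:
V_g = 9.81 × 3.55×10⁻⁴ / 4.02×10⁻⁵ = 86.7 m/s
Converting: 86.7 m/s × 1.944 = 168 knots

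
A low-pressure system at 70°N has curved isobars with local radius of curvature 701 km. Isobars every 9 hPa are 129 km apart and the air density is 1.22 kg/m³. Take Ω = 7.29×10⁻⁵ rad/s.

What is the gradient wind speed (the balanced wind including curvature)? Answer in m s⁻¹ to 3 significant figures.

31.4 m s⁻¹

Coriolis parameter at 70°N:
f = 2Ω sin φ = 2 × 7.29×10⁻⁵ × sin 70° = 1.37×10⁻⁴ s⁻¹
Pressure gradient: |∂P/∂n| = 900 Pa / 129000 m = 6.98×10⁻³ Pa/m
Geostrophic speed: V_g = |∂P/∂n|/(fρ) = 6.98×10⁻³/(1.37×10⁻⁴ × 1.22) = 41.7 m/s
Around a low, centrifugal force acts outward with Coriolis, so pressure-gradient force balances both:
(1/ρ)|∂P/∂n| = fV + V²/R  →  V² + fR·V − fR·V_g = 0
With fR = 1.37×10⁻⁴ × 701×10³ m = 96.0 m/s:
V = [−fR + √((fR)² + 4 fR V_g)]/2 = [−96.0 + √(96.0² + 4×96.0×41.7)]/2 = 31.4 m/s
Subgeostrophic (V < V_g = 41.7 m/s), as expected around a low.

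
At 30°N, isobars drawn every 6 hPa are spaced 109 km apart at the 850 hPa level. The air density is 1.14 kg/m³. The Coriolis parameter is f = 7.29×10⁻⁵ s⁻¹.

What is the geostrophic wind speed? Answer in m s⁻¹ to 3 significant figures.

Pressure gradient: |∂P/∂n| = 600 Pa / 109000 m = 5.50×10⁻³ Pa/m
Geostrophic balance (pressure-gradient force = Coriolis force):
V_g = (1/(fρ)) |∂P/∂n| = 5.50×10⁻³ / (7.29×10⁻⁵ × 1.14) = 66.2 m/s

66.2 m s⁻¹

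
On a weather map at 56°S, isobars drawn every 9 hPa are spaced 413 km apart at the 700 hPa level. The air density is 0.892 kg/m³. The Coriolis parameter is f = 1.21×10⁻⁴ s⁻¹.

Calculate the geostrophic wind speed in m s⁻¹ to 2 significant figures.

20 m s⁻¹

Pressure gradient: |∂P/∂n| = 900 Pa / 413000 m = 2.18×10⁻³ Pa/m
Geostrophic balance (pressure-gradient force = Coriolis force):
V_g = (1/(fρ)) |∂P/∂n| = 2.18×10⁻³ / (1.21×10⁻⁴ × 0.892) = 20.2 m/s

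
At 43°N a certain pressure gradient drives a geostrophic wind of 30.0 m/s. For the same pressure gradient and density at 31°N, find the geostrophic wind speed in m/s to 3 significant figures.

39.7 m/s

With the same pressure gradient and density, V_g ∝ 1/f ∝ 1/sin φ.
V₂ = V₁ · sin φ₁ / sin φ₂ = 30.0 × sin 43° / sin 31°
V₂ = 30.0 × 0.6820/0.5150 = 39.7 m/s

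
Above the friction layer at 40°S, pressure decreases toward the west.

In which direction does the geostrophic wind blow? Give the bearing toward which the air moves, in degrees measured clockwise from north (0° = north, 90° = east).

The pressure-gradient force points toward the west (bearing 270°).
Geostrophic balance: in the Southern Hemisphere the Coriolis force deflects motion to the left, so the geostrophic wind blows 90° to the left of the pressure-gradient force (low pressure on the right).
Rotating 270° by 90° counterclockwise gives 180° — the wind blows toward the south.

180°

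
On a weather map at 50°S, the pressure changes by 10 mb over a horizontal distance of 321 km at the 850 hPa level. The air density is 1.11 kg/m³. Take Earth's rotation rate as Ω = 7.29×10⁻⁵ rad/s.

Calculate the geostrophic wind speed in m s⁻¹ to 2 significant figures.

Coriolis parameter at 50°S:
f = 2Ω sin φ = 2 × 7.29×10⁻⁵ × sin 50° = 1.12×10⁻⁴ s⁻¹
Pressure gradient: |∂P/∂n| = 1000 Pa / 321000 m = 3.12×10⁻³ Pa/m
Geostrophic balance (pressure-gradient force = Coriolis force):
V_g = (1/(fρ)) |∂P/∂n| = 3.12×10⁻³ / (1.12×10⁻⁴ × 1.11) = 25.1 m/s

25 m s⁻¹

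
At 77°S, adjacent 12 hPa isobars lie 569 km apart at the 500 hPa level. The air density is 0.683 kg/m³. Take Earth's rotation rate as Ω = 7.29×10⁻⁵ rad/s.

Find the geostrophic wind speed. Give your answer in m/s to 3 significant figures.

Coriolis parameter at 77°S:
f = 2Ω sin φ = 2 × 7.29×10⁻⁵ × sin 77° = 1.42×10⁻⁴ s⁻¹
Pressure gradient: |∂P/∂n| = 1200 Pa / 569000 m = 2.11×10⁻³ Pa/m
Geostrophic balance (pressure-gradient force = Coriolis force):
V_g = (1/(fρ)) |∂P/∂n| = 2.11×10⁻³ / (1.42×10⁻⁴ × 0.683) = 21.7 m/s

21.7 m/s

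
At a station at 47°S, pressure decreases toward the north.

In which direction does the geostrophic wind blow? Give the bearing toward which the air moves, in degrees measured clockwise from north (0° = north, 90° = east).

270°

The pressure-gradient force points toward the north (bearing 000°).
Geostrophic balance: in the Southern Hemisphere the Coriolis force deflects motion to the left, so the geostrophic wind blows 90° to the left of the pressure-gradient force (low pressure on the right).
Rotating 000° by 90° counterclockwise gives 270° — the wind blows toward the west.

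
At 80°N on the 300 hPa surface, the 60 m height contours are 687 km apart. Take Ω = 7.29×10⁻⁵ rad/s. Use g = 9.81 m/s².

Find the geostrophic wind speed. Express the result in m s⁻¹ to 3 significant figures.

5.97 m s⁻¹

Coriolis parameter at 80°N:
f = 2Ω sin φ = 2 × 7.29×10⁻⁵ × sin 80° = 1.44×10⁻⁴ s⁻¹
Height gradient: |∂Z/∂n| = 60 m / 687000 m = 8.73×10⁻⁵
On a pressure surface, geostrophic balance gives V_g = (g/f)|∂Z/∂n|:
V_g = 9.81 × 8.73×10⁻⁵ / 1.44×10⁻⁴ = 5.97 m/s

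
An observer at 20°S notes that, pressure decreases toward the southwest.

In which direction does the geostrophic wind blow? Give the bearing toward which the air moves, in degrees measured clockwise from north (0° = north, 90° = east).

The pressure-gradient force points toward the southwest (bearing 225°).
Geostrophic balance: in the Southern Hemisphere the Coriolis force deflects motion to the left, so the geostrophic wind blows 90° to the left of the pressure-gradient force (low pressure on the right).
Rotating 225° by 90° counterclockwise gives 135° — the wind blows toward the southeast.

135°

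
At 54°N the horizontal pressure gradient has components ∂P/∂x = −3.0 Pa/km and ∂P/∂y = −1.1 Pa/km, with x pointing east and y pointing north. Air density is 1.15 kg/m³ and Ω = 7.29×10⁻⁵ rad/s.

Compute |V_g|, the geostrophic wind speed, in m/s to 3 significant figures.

Coriolis parameter at 54°N:
f = 2Ω sin φ = 2 × 7.29×10⁻⁵ × sin 54° = 1.18×10⁻⁴ s⁻¹
Component geostrophic relations (x east, y north):
u_g = −(1/(fρ)) ∂P/∂y,  v_g = (1/(fρ)) ∂P/∂x
u_g = −(−1.1×10⁻³)/(1.18×10⁻⁴ × 1.15) = 8.11 m/s;  v_g = (−3.0×10⁻³)/(1.18×10⁻⁴ × 1.15) = −22.1 m/s
|V_g| = √(u_g² + v_g²) = 23.6 m/s

23.6 m/s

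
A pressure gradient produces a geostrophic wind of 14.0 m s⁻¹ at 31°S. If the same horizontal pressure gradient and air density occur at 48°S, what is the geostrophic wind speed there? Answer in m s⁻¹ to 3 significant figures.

With the same pressure gradient and density, V_g ∝ 1/f ∝ 1/sin φ.
V₂ = V₁ · sin φ₁ / sin φ₂ = 14.0 × sin 31° / sin 48°
V₂ = 14.0 × 0.5150/0.7431 = 9.70 m s⁻¹

9.70 m s⁻¹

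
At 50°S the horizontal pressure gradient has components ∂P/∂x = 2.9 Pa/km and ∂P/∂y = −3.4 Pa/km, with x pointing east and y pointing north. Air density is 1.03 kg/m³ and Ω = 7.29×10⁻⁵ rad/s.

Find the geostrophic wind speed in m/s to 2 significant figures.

39 m/s

Coriolis parameter at 50°S:
f = 2Ω sin φ = 2 × 7.29×10⁻⁵ × sin 50° = 1.12×10⁻⁴ s⁻¹
In the Southern Hemisphere f is negative: f = −1.12×10⁻⁴ s⁻¹.
Component geostrophic relations (x east, y north):
u_g = −(1/(fρ)) ∂P/∂y,  v_g = (1/(fρ)) ∂P/∂x
u_g = −(−3.4×10⁻³)/(−1.12×10⁻⁴ × 1.03) = −29.6 m/s;  v_g = (2.9×10⁻³)/(−1.12×10⁻⁴ × 1.03) = −25.2 m/s
|V_g| = √(u_g² + v_g²) = 38.8 m/s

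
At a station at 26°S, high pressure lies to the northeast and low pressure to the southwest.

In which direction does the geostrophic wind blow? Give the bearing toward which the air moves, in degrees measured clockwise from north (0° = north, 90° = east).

135°

The pressure-gradient force points toward the southwest (bearing 225°).
Geostrophic balance: in the Southern Hemisphere the Coriolis force deflects motion to the left, so the geostrophic wind blows 90° to the left of the pressure-gradient force (low pressure on the right).
Rotating 225° by 90° counterclockwise gives 135° — the wind blows toward the southeast.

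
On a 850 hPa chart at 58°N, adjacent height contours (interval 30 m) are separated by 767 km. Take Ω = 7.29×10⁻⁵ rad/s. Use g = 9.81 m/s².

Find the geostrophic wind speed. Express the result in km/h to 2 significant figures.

11 km/h

Coriolis parameter at 58°N:
f = 2Ω sin φ = 2 × 7.29×10⁻⁵ × sin 58° = 1.24×10⁻⁴ s⁻¹
Height gradient: |∂Z/∂n| = 30 m / 767000 m = 3.91×10⁻⁵
On a pressure surface, geostrophic balance gives V_g = (g/f)|∂Z/∂n|:
V_g = 9.81 × 3.91×10⁻⁵ / 1.24×10⁻⁴ = 3.10 m/s
Converting: 3.10 m/s × 3.6 = 11 km/h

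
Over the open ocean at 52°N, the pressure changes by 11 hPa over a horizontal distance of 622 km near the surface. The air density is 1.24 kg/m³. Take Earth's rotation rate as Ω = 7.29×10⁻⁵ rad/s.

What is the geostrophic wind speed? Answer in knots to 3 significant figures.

24.1 knots

Coriolis parameter at 52°N:
f = 2Ω sin φ = 2 × 7.29×10⁻⁵ × sin 52° = 1.15×10⁻⁴ s⁻¹
Pressure gradient: |∂P/∂n| = 1100 Pa / 622000 m = 1.77×10⁻³ Pa/m
Geostrophic balance (pressure-gradient force = Coriolis force):
V_g = (1/(fρ)) |∂P/∂n| = 1.77×10⁻³ / (1.15×10⁻⁴ × 1.24) = 12.4 m/s
Converting: 12.4 m/s × 1.944 = 24.1 knots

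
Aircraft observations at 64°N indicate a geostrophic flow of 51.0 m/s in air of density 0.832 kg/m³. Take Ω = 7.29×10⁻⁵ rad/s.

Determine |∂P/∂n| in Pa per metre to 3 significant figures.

Coriolis parameter at 64°N:
f = 2Ω sin φ = 2 × 7.29×10⁻⁵ × sin 64° = 1.31×10⁻⁴ s⁻¹
Geostrophic balance rearranged: |∂P/∂n| = f ρ V_g
|∂P/∂n| = 1.31×10⁻⁴ × 0.832 × 51.0 = 5.56×10⁻³ Pa/m

5.56×10⁻³ Pa/m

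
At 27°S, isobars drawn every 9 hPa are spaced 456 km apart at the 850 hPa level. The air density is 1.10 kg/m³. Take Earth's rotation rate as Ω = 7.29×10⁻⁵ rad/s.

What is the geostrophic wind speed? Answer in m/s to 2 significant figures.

Coriolis parameter at 27°S:
f = 2Ω sin φ = 2 × 7.29×10⁻⁵ × sin 27° = 6.62×10⁻⁵ s⁻¹
Pressure gradient: |∂P/∂n| = 900 Pa / 456000 m = 1.97×10⁻³ Pa/m
Geostrophic balance (pressure-gradient force = Coriolis force):
V_g = (1/(fρ)) |∂P/∂n| = 1.97×10⁻³ / (6.62×10⁻⁵ × 1.10) = 27.1 m/s

27 m/s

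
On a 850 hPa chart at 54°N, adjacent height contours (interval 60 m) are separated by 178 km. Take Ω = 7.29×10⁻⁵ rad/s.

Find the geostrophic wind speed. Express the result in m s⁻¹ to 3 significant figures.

28.0 m s⁻¹

Coriolis parameter at 54°N:
f = 2Ω sin φ = 2 × 7.29×10⁻⁵ × sin 54° = 1.18×10⁻⁴ s⁻¹
Height gradient: |∂Z/∂n| = 60 m / 178000 m = 3.37×10⁻⁴
On a pressure surface, geostrophic balance gives V_g = (g/f)|∂Z/∂n|:
V_g = 9.81 × 3.37×10⁻⁴ / 1.18×10⁻⁴ = 28.0 m/s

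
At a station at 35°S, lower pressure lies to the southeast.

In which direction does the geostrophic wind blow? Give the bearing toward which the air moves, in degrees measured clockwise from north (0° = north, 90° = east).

The pressure-gradient force points toward the southeast (bearing 135°).
Geostrophic balance: in the Southern Hemisphere the Coriolis force deflects motion to the left, so the geostrophic wind blows 90° to the left of the pressure-gradient force (low pressure on the right).
Rotating 135° by 90° counterclockwise gives 045° — the wind blows toward the northeast.

045°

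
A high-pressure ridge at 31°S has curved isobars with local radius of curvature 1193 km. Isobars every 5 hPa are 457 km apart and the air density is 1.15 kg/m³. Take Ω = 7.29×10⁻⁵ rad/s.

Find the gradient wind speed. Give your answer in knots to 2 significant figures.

30 knots

Coriolis parameter at 31°S:
f = 2Ω sin φ = 2 × 7.29×10⁻⁵ × sin 31° = 7.51×10⁻⁵ s⁻¹
Pressure gradient: |∂P/∂n| = 500 Pa / 457000 m = 1.09×10⁻³ Pa/m
Geostrophic speed: V_g = |∂P/∂n|/(fρ) = 1.09×10⁻³/(7.51×10⁻⁵ × 1.15) = 12.7 m/s
Around a high, pressure-gradient force acts outward with centrifugal, so Coriolis balances both:
fV = (1/ρ)|∂P/∂n| + V²/R  →  V² − fR·V + fR·V_g = 0
With fR = 7.51×10⁻⁵ × 1193×10³ m = 89.6 m/s:
V = [fR − √((fR)² − 4 fR V_g)]/2 = [89.6 − √(89.6² − 4×89.6×12.7)]/2 = 15.3 m/s
Supergeostrophic (V > V_g = 12.7 m/s), as expected around a high.
Converting: 15.3 m/s × 1.944 = 30 knots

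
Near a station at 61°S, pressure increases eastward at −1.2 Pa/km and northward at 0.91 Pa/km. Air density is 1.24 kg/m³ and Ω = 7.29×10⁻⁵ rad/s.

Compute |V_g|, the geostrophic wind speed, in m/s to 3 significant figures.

9.52 m/s

Coriolis parameter at 61°S:
f = 2Ω sin φ = 2 × 7.29×10⁻⁵ × sin 61° = 1.28×10⁻⁴ s⁻¹
In the Southern Hemisphere f is negative: f = −1.28×10⁻⁴ s⁻¹.
Component geostrophic relations (x east, y north):
u_g = −(1/(fρ)) ∂P/∂y,  v_g = (1/(fρ)) ∂P/∂x
u_g = −(0.91×10⁻³)/(−1.28×10⁻⁴ × 1.24) = 5.75 m/s;  v_g = (−1.2×10⁻³)/(−1.28×10⁻⁴ × 1.24) = 7.59 m/s
|V_g| = √(u_g² + v_g²) = 9.52 m/s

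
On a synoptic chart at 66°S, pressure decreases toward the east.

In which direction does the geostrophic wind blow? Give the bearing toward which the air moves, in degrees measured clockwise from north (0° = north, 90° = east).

000°

The pressure-gradient force points toward the east (bearing 090°).
Geostrophic balance: in the Southern Hemisphere the Coriolis force deflects motion to the left, so the geostrophic wind blows 90° to the left of the pressure-gradient force (low pressure on the right).
Rotating 090° by 90° counterclockwise gives 000° — the wind blows toward the north.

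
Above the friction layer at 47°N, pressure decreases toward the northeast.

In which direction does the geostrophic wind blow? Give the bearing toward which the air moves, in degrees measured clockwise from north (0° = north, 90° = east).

135°

The pressure-gradient force points toward the northeast (bearing 045°).
Geostrophic balance: in the Northern Hemisphere the Coriolis force deflects motion to the right, so the geostrophic wind blows 90° to the right of the pressure-gradient force (low pressure on the left).
Rotating 045° by 90° clockwise gives 135° — the wind blows toward the southeast.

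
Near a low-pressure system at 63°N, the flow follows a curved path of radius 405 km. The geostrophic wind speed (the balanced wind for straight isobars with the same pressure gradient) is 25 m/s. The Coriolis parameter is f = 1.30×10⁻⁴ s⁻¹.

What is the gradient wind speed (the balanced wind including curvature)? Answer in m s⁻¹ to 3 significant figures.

18.5 m s⁻¹

Around a low, centrifugal force acts outward with Coriolis, so pressure-gradient force balances both:
(1/ρ)|∂P/∂n| = fV + V²/R  →  V² + fR·V − fR·V_g = 0
With fR = 1.30×10⁻⁴ × 405×10³ m = 52.6 m/s:
V = [−fR + √((fR)² + 4 fR V_g)]/2 = [−52.6 + √(52.6² + 4×52.6×25)]/2 = 18.5 m/s
Subgeostrophic (V < V_g = 25 m/s), as expected around a low.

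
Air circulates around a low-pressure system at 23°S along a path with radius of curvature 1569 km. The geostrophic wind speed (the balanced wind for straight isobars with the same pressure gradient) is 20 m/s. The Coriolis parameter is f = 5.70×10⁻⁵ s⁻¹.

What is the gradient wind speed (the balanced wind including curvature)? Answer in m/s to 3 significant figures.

Around a low, centrifugal force acts outward with Coriolis, so pressure-gradient force balances both:
(1/ρ)|∂P/∂n| = fV + V²/R  →  V² + fR·V − fR·V_g = 0
With fR = 5.70×10⁻⁵ × 1569×10³ m = 89.4 m/s:
V = [−fR + √((fR)² + 4 fR V_g)]/2 = [−89.4 + √(89.4² + 4×89.4×20)]/2 = 16.8 m/s
Subgeostrophic (V < V_g = 20 m/s), as expected around a low.

16.8 m/s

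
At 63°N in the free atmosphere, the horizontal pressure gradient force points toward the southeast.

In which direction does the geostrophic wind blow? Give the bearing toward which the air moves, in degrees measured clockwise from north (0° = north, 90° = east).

225°

The pressure-gradient force points toward the southeast (bearing 135°).
Geostrophic balance: in the Northern Hemisphere the Coriolis force deflects motion to the right, so the geostrophic wind blows 90° to the right of the pressure-gradient force (low pressure on the left).
Rotating 135° by 90° clockwise gives 225° — the wind blows toward the southwest.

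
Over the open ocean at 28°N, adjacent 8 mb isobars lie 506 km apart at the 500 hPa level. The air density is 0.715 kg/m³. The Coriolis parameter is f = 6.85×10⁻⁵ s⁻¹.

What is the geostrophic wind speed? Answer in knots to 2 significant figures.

Pressure gradient: |∂P/∂n| = 800 Pa / 506000 m = 1.58×10⁻³ Pa/m
Geostrophic balance (pressure-gradient force = Coriolis force):
V_g = (1/(fρ)) |∂P/∂n| = 1.58×10⁻³ / (6.85×10⁻⁵ × 0.715) = 32.3 m/s
Converting: 32.3 m/s × 1.944 = 63 knots

63 knots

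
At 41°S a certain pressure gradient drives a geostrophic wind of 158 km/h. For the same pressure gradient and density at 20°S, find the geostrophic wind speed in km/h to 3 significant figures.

With the same pressure gradient and density, V_g ∝ 1/f ∝ 1/sin φ.
V₂ = V₁ · sin φ₁ / sin φ₂ = 158 × sin 41° / sin 20°
V₂ = 158 × 0.6561/0.3420 = 303 km/h

303 km/h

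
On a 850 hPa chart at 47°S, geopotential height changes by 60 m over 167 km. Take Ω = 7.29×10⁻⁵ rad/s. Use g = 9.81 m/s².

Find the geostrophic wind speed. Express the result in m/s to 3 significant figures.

Coriolis parameter at 47°S:
f = 2Ω sin φ = 2 × 7.29×10⁻⁵ × sin 47° = 1.07×10⁻⁴ s⁻¹
Height gradient: |∂Z/∂n| = 60 m / 167000 m = 3.59×10⁻⁴
On a pressure surface, geostrophic balance gives V_g = (g/f)|∂Z/∂n|:
V_g = 9.81 × 3.59×10⁻⁴ / 1.07×10⁻⁴ = 33.1 m/s

33.1 m/s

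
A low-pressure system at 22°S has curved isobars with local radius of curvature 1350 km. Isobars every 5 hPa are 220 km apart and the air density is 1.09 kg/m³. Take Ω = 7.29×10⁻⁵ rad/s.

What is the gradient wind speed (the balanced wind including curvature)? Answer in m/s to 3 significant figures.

Coriolis parameter at 22°S:
f = 2Ω sin φ = 2 × 7.29×10⁻⁵ × sin 22° = 5.46×10⁻⁵ s⁻¹
Pressure gradient: |∂P/∂n| = 500 Pa / 220000 m = 2.27×10⁻³ Pa/m
Geostrophic speed: V_g = |∂P/∂n|/(fρ) = 2.27×10⁻³/(5.46×10⁻⁵ × 1.09) = 38.2 m/s
Around a low, centrifugal force acts outward with Coriolis, so pressure-gradient force balances both:
(1/ρ)|∂P/∂n| = fV + V²/R  →  V² + fR·V − fR·V_g = 0
With fR = 5.46×10⁻⁵ × 1350×10³ m = 73.7 m/s:
V = [−fR + √((fR)² + 4 fR V_g)]/2 = [−73.7 + √(73.7² + 4×73.7×38.2)]/2 = 27.7 m/s
Subgeostrophic (V < V_g = 38.2 m/s), as expected around a low.

27.7 m/s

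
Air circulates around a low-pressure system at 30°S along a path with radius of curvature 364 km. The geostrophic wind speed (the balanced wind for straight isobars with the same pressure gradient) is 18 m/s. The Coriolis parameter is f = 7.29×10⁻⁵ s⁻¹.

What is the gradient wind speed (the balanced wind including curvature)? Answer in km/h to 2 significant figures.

44 km/h

Around a low, centrifugal force acts outward with Coriolis, so pressure-gradient force balances both:
(1/ρ)|∂P/∂n| = fV + V²/R  →  V² + fR·V − fR·V_g = 0
With fR = 7.29×10⁻⁵ × 364×10³ m = 26.5 m/s:
V = [−fR + √((fR)² + 4 fR V_g)]/2 = [−26.5 + √(26.5² + 4×26.5×18)]/2 = 12.3 m/s
Subgeostrophic (V < V_g = 18 m/s), as expected around a low.
Converting: 12.3 m/s × 3.6 = 44 km/h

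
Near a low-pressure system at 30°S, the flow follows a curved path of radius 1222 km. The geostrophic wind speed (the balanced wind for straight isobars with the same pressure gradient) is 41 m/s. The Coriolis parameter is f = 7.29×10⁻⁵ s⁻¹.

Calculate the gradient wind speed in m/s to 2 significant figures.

Around a low, centrifugal force acts outward with Coriolis, so pressure-gradient force balances both:
(1/ρ)|∂P/∂n| = fV + V²/R  →  V² + fR·V − fR·V_g = 0
With fR = 7.29×10⁻⁵ × 1222×10³ m = 89.1 m/s:
V = [−fR + √((fR)² + 4 fR V_g)]/2 = [−89.1 + √(89.1² + 4×89.1×41)]/2 = 30.5 m/s
Subgeostrophic (V < V_g = 41 m/s), as expected around a low.

31 m/s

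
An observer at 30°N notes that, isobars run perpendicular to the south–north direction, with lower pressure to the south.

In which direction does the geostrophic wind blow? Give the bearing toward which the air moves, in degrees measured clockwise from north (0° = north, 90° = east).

The pressure-gradient force points toward the south (bearing 180°).
Geostrophic balance: in the Northern Hemisphere the Coriolis force deflects motion to the right, so the geostrophic wind blows 90° to the right of the pressure-gradient force (low pressure on the left).
Rotating 180° by 90° clockwise gives 270° — the wind blows toward the west.

270°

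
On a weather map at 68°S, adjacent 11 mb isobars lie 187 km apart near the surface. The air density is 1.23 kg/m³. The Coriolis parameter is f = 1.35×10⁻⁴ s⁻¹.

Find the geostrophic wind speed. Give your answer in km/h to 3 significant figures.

128 km/h

Pressure gradient: |∂P/∂n| = 1100 Pa / 187000 m = 5.88×10⁻³ Pa/m
Geostrophic balance (pressure-gradient force = Coriolis force):
V_g = (1/(fρ)) |∂P/∂n| = 5.88×10⁻³ / (1.35×10⁻⁴ × 1.23) = 35.4 m/s
Converting: 35.4 m/s × 3.6 = 128 km/h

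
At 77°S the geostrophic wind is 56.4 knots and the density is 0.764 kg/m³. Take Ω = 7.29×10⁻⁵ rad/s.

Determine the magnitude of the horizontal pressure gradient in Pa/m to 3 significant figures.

3.15×10⁻³ Pa/m

Coriolis parameter at 77°S:
f = 2Ω sin φ = 2 × 7.29×10⁻⁵ × sin 77° = 1.42×10⁻⁴ s⁻¹
Wind speed in SI: 56.4 knots = 29.0 m/s
Geostrophic balance rearranged: |∂P/∂n| = f ρ V_g
|∂P/∂n| = 1.42×10⁻⁴ × 0.764 × 29.0 = 3.15×10⁻³ Pa/m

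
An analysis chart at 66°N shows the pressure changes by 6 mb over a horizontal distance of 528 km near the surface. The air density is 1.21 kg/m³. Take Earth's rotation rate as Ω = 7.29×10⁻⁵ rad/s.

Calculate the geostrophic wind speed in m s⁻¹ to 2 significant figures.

Coriolis parameter at 66°N:
f = 2Ω sin φ = 2 × 7.29×10⁻⁵ × sin 66° = 1.33×10⁻⁴ s⁻¹
Pressure gradient: |∂P/∂n| = 600 Pa / 528000 m = 1.14×10⁻³ Pa/m
Geostrophic balance (pressure-gradient force = Coriolis force):
V_g = (1/(fρ)) |∂P/∂n| = 1.14×10⁻³ / (1.33×10⁻⁴ × 1.21) = 7.05 m/s

7.1 m s⁻¹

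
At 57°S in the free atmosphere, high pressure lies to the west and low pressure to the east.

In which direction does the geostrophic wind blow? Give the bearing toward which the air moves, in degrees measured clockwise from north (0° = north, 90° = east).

The pressure-gradient force points toward the east (bearing 090°).
Geostrophic balance: in the Southern Hemisphere the Coriolis force deflects motion to the left, so the geostrophic wind blows 90° to the left of the pressure-gradient force (low pressure on the right).
Rotating 090° by 90° counterclockwise gives 000° — the wind blows toward the north.

000°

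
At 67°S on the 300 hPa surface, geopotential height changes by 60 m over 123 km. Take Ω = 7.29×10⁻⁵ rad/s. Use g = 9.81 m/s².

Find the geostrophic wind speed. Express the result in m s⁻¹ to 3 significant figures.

35.7 m s⁻¹

Coriolis parameter at 67°S:
f = 2Ω sin φ = 2 × 7.29×10⁻⁵ × sin 67° = 1.34×10⁻⁴ s⁻¹
Height gradient: |∂Z/∂n| = 60 m / 123000 m = 4.88×10⁻⁴
On a pressure surface, geostrophic balance gives V_g = (g/f)|∂Z/∂n|:
V_g = 9.81 × 4.88×10⁻⁴ / 1.34×10⁻⁴ = 35.7 m/s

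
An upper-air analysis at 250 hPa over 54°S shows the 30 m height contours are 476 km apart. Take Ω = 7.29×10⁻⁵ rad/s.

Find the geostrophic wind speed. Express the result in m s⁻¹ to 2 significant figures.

5.2 m s⁻¹

Coriolis parameter at 54°S:
f = 2Ω sin φ = 2 × 7.29×10⁻⁵ × sin 54° = 1.18×10⁻⁴ s⁻¹
Height gradient: |∂Z/∂n| = 30 m / 476000 m = 6.30×10⁻⁵
On a pressure surface, geostrophic balance gives V_g = (g/f)|∂Z/∂n|:
V_g = 9.81 × 6.30×10⁻⁵ / 1.18×10⁻⁴ = 5.24 m/s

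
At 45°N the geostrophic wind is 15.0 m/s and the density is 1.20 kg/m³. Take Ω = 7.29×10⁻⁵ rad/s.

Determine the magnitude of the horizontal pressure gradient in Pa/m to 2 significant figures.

Coriolis parameter at 45°N:
f = 2Ω sin φ = 2 × 7.29×10⁻⁵ × sin 45° = 1.03×10⁻⁴ s⁻¹
Geostrophic balance rearranged: |∂P/∂n| = f ρ V_g
|∂P/∂n| = 1.03×10⁻⁴ × 1.20 × 15.0 = 1.86×10⁻³ Pa/m

1.9×10⁻³ Pa/m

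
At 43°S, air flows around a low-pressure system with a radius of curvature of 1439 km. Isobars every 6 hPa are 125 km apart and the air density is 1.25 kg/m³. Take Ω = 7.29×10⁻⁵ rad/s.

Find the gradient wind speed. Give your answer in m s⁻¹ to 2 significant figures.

32 m s⁻¹

Coriolis parameter at 43°S:
f = 2Ω sin φ = 2 × 7.29×10⁻⁵ × sin 43° = 9.94×10⁻⁵ s⁻¹
Pressure gradient: |∂P/∂n| = 600 Pa / 125000 m = 4.80×10⁻³ Pa/m
Geostrophic speed: V_g = |∂P/∂n|/(fρ) = 4.80×10⁻³/(9.94×10⁻⁵ × 1.25) = 38.6 m/s
Around a low, centrifugal force acts outward with Coriolis, so pressure-gradient force balances both:
(1/ρ)|∂P/∂n| = fV + V²/R  →  V² + fR·V − fR·V_g = 0
With fR = 9.94×10⁻⁵ × 1439×10³ m = 143 m/s:
V = [−fR + √((fR)² + 4 fR V_g)]/2 = [−143 + √(143² + 4×143×38.6)]/2 = 31.6 m/s
Subgeostrophic (V < V_g = 38.6 m/s), as expected around a low.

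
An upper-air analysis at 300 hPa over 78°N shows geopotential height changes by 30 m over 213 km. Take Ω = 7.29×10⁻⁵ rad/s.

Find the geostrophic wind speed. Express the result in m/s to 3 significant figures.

Coriolis parameter at 78°N:
f = 2Ω sin φ = 2 × 7.29×10⁻⁵ × sin 78° = 1.43×10⁻⁴ s⁻¹
Height gradient: |∂Z/∂n| = 30 m / 213000 m = 1.41×10⁻⁴
On a pressure surface, geostrophic balance gives V_g = (g/f)|∂Z/∂n|:
V_g = 9.81 × 1.41×10⁻⁴ / 1.43×10⁻⁴ = 9.69 m/s

9.69 m/s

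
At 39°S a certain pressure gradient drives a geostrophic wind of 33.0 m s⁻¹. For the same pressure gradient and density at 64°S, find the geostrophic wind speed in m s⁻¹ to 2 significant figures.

23 m s⁻¹

With the same pressure gradient and density, V_g ∝ 1/f ∝ 1/sin φ.
V₂ = V₁ · sin φ₁ / sin φ₂ = 33.0 × sin 39° / sin 64°
V₂ = 33.0 × 0.6293/0.8988 = 23 m s⁻¹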